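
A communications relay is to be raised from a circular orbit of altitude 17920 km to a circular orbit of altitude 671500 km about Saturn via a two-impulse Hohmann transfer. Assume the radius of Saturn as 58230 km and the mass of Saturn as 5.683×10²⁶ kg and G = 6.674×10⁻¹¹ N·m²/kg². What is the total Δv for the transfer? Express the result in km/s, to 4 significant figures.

Δv_total ≈ 11.79 km/s

μ = GM = 6.674×10⁻¹¹ × 5.683×10²⁶ = 3.793×10¹⁶ m³/s².
r₁ = 58230 + 17920 = 76150 km = 7.6150×10⁷ m.
r₂ = 58230 + 671500 = 729730 km = 7.2973×10⁸ m.
Transfer ellipse a_t = (r₁ + r₂)/2 = 4.029×10⁸ m.
At r₁: circular v_c1 = √(μ/r₁) = 22320 m/s; transfer-perikrone v_p = √[μ(2/r₁ − 1/a_t)] = 30030 m/s.
Δv₁ = v_p − v_c1 = 7716 m/s.
At r₂: circular v_c2 = √(μ/r₂) = 7209 m/s; transfer-apokrone v_a = √[μ(2/r₂ − 1/a_t)] = 3134 m/s.
Δv₂ = v_c2 − v_a = 4075 m/s.
Total Δv = Δv₁ + Δv₂ = 11790 m/s = 11.79 km/s.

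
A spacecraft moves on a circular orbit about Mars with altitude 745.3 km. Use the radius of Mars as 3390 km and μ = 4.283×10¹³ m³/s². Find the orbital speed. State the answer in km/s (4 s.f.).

v ≈ 3.218 km/s

r = 3390 + 745.3 = 4135.3 km = 4.1353×10⁶ m.
For a circular orbit v = √(μ/r) = √(4.283×10¹³ / 4.135×10⁶) = √(1.036×10⁷) = 3218 m/s.
That is 3.218 km/s.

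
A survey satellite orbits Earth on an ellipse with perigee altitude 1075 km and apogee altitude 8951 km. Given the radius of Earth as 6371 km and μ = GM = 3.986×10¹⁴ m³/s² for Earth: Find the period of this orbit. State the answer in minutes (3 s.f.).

T ≈ 201 minutes

r_p = 6371 + 1075 = 7446.0 km = 7.4460×10⁶ m.
r_a = 6371 + 8951 = 15322 km = 1.5322×10⁷ m.
Semi-major axis a = (r_p + r_a)/2 = (7446.0 + 15322)/2 = 11384 km = 1.138×10⁷ m.
By Kepler's third law T = 2π√(a³/μ) = 2π × 1.924×10³ = 1.209×10⁴ s.
= 201.5 minutes.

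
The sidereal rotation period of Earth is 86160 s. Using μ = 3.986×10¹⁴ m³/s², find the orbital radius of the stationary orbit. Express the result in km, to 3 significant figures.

A synchronous orbit has period T, so by Kepler's third law a = (μT²/4π²)^(1/3).
μT²/4π² = 3.986×10¹⁴ × (8.616×10⁴)² / 39.48 = 7.495×10²² m³.
a = 4.216×10⁷ m = 42163 km.

r_sync ≈ 42200 km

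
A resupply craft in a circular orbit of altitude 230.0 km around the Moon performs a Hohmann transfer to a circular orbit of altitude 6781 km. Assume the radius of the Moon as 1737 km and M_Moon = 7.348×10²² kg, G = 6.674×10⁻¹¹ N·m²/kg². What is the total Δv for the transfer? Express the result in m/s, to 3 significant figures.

μ = GM = 6.674×10⁻¹¹ × 7.348×10²² = 4.904×10¹² m³/s².
r₁ = 1737 + 230.0 = 1967.0 km = 1.9670×10⁶ m.
r₂ = 1737 + 6781 = 8518.0 km = 8.5180×10⁶ m.
Transfer ellipse a_t = (r₁ + r₂)/2 = 5.242×10⁶ m.
At r₁: circular v_c1 = √(μ/r₁) = 1579 m/s; transfer-perilune v_p = √[μ(2/r₁ − 1/a_t)] = 2013 m/s.
Δv₁ = v_p − v_c1 = 433.7 m/s.
At r₂: circular v_c2 = √(μ/r₂) = 758.8 m/s; transfer-apolune v_a = √[μ(2/r₂ − 1/a_t)] = 464.8 m/s.
Δv₂ = v_c2 − v_a = 294.0 m/s.
Total Δv = Δv₁ + Δv₂ = 727.7 m/s.

Δv_total ≈ 728 m/s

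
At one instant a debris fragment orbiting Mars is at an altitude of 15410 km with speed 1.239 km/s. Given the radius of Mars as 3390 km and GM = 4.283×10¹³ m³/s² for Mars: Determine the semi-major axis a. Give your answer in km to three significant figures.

a ≈ 14200 km

r = 3390 + 15410 = 18800 km = 1.880×10⁷ m.
Vis-viva rearranged: 1/a = 2/r − v²/μ = 1.064×10⁻⁷ − 3.584×10⁻⁸ = 7.054×10⁻⁸ m⁻¹.
a = 1.418×10⁷ m = 14176 km.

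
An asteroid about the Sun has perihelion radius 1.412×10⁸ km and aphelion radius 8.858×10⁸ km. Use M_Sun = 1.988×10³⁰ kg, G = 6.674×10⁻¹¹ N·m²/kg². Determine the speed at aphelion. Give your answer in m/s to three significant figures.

μ = GM = 6.674×10⁻¹¹ × 1.988×10³⁰ = 1.327×10²⁰ m³/s².
Semi-major axis a = (r_p + r_a)/2 = 5.1350×10⁸ km = 5.135×10¹¹ m.
Vis-viva: v² = μ(2/r − 1/a) = 1.327×10²⁰ × (2.258×10⁻¹² − 1.947×10⁻¹²) = 4.119×10⁷ m²/s².
v = 6418 m/s.

v ≈ 6420 m/s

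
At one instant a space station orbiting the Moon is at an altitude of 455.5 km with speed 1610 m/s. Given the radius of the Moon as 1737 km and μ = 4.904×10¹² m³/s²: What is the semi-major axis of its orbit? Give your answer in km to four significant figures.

a ≈ 2607 km

r = 1737 + 455.5 = 2192.5 km = 2.192×10⁶ m.
Vis-viva rearranged: 1/a = 2/r − v²/μ = 9.122×10⁻⁷ − 5.286×10⁻⁷ = 3.836×10⁻⁷ m⁻¹.
a = 2.607×10⁶ m = 2606.7 km.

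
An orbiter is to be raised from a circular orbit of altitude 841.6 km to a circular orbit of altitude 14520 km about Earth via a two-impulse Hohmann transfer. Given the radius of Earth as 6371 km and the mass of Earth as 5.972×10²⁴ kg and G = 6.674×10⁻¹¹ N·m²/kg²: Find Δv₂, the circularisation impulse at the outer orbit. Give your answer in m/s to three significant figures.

Δv ≈ 1240 m/s

μ = GM = 6.674×10⁻¹¹ × 5.972×10²⁴ = 3.986×10¹⁴ m³/s².
r₁ = 6371 + 841.6 = 7212.6 km = 7.2126×10⁶ m.
r₂ = 6371 + 14520 = 20891 km = 2.0891×10⁷ m.
Transfer ellipse a_t = (r₁ + r₂)/2 = 1.405×10⁷ m.
At r₁: circular v_c1 = √(μ/r₁) = 7434 m/s; transfer-perigee v_p = √[μ(2/r₁ − 1/a_t)] = 9064 m/s.
At r₂: circular v_c2 = √(μ/r₂) = 4368 m/s; transfer-apogee v_a = √[μ(2/r₂ − 1/a_t)] = 3129 m/s.
Δv₂ = v_c2 − v_a = 1239 m/s.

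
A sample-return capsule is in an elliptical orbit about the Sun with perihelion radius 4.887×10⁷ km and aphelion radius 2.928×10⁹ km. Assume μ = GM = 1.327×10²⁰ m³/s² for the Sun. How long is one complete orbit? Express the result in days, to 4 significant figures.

Semi-major axis a = (r_p + r_a)/2 = (4.8870×10⁷ + 2.9280×10⁹)/2 = 1.4884×10⁹ km = 1.488×10¹² m.
By Kepler's third law T = 2π√(a³/μ) = 2π × 1.576×10⁸ = 9.905×10⁸ s.
= 11460 days.

T ≈ 11460 days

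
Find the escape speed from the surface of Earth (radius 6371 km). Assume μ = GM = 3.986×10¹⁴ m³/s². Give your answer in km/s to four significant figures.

v_esc ≈ 11.19 km/s

r = R = 6.371×10⁶ m.
Escape speed v_esc = √(2μ/r) = √(2 × 3.986×10¹⁴ / 6.371×10⁶) = √(1.251×10⁸) = 11190 m/s.
= 11.19 km/s.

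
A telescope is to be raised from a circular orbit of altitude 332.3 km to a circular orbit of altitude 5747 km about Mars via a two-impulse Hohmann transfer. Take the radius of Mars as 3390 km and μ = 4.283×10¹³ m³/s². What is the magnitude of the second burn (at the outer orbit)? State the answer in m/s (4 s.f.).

r₁ = 3390 + 332.3 = 3722.3 km = 3.7223×10⁶ m.
r₂ = 3390 + 5747 = 9137.0 km = 9.1370×10⁶ m.
Transfer ellipse a_t = (r₁ + r₂)/2 = 6.430×10⁶ m.
At r₁: circular v_c1 = √(μ/r₁) = 3392 m/s; transfer-periapsis v_p = √[μ(2/r₁ − 1/a_t)] = 4044 m/s.
At r₂: circular v_c2 = √(μ/r₂) = 2165 m/s; transfer-apoapsis v_a = √[μ(2/r₂ − 1/a_t)] = 1647 m/s.
Δv₂ = v_c2 − v_a = 517.7 m/s.

Δv ≈ 517.7 m/s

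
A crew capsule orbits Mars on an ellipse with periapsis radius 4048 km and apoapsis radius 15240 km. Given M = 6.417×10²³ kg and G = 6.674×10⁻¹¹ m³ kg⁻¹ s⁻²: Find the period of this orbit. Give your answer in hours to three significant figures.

T ≈ 7.99 hours

μ = GM = 6.674×10⁻¹¹ × 6.417×10²³ = 4.283×10¹³ m³/s².
Semi-major axis a = (r_p + r_a)/2 = (4048.0 + 15240)/2 = 9644.0 km = 9.644×10⁶ m.
By Kepler's third law T = 2π√(a³/μ) = 2π × 4.576×10³ = 2.875×10⁴ s.
= 7.987 hours.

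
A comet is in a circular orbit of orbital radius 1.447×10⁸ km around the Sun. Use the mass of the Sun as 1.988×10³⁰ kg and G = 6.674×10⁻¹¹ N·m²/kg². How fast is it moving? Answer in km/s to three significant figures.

μ = GM = 6.674×10⁻¹¹ × 1.988×10³⁰ = 1.327×10²⁰ m³/s².
r = 1.447×10⁸ km = 1.447×10¹¹ m.
For a circular orbit v = √(μ/r) = √(1.327×10²⁰ / 1.447×10¹¹) = √(9.169×10⁸) = 30280 m/s.
That is 30.28 km/s.

v ≈ 30.3 km/s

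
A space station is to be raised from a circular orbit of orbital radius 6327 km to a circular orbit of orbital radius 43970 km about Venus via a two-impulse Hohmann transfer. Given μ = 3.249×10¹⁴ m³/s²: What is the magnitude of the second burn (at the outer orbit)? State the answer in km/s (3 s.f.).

r₁ = 6327 km = 6.327×10⁶ m.
r₂ = 43970 km = 4.397×10⁷ m.
Transfer ellipse a_t = (r₁ + r₂)/2 = 2.515×10⁷ m.
At r₁: circular v_c1 = √(μ/r₁) = 7166 m/s; transfer-periapsis v_p = √[μ(2/r₁ − 1/a_t)] = 9475 m/s.
At r₂: circular v_c2 = √(μ/r₂) = 2718 m/s; transfer-apoapsis v_a = √[μ(2/r₂ − 1/a_t)] = 1363 m/s.
Δv₂ = v_c2 − v_a = 1355 m/s.
= 1.355 km/s.

Δv ≈ 1.35 km/s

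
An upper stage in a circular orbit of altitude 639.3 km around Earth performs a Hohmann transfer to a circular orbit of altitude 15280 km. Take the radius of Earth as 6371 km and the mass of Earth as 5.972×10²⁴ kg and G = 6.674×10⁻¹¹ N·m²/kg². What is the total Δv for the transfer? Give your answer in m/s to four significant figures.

μ = GM = 6.674×10⁻¹¹ × 5.972×10²⁴ = 3.986×10¹⁴ m³/s².
r₁ = 6371 + 639.3 = 7010.3 km = 7.0103×10⁶ m.
r₂ = 6371 + 15280 = 21651 km = 2.1651×10⁷ m.
Transfer ellipse a_t = (r₁ + r₂)/2 = 1.433×10⁷ m.
At r₁: circular v_c1 = √(μ/r₁) = 7540 m/s; transfer-perigee v_p = √[μ(2/r₁ − 1/a_t)] = 9268 m/s.
Δv₁ = v_p − v_c1 = 1728 m/s.
At r₂: circular v_c2 = √(μ/r₂) = 4291 m/s; transfer-apogee v_a = √[μ(2/r₂ − 1/a_t)] = 3001 m/s.
Δv₂ = v_c2 − v_a = 1290 m/s.
Total Δv = Δv₁ + Δv₂ = 3018 m/s.

Δv_total ≈ 3018 m/s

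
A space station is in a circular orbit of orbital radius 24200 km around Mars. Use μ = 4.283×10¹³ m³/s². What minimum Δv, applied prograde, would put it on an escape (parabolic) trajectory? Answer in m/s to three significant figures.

Δv ≈ 551 m/s

r = 24200 km = 2.420×10⁷ m.
Circular speed v_c = √(μ/r) = 1330 m/s.
Escape speed v_esc = √(2μ/r) = √2 × v_c = 1881 m/s.
Δv = v_esc − v_c = 551.0 m/s.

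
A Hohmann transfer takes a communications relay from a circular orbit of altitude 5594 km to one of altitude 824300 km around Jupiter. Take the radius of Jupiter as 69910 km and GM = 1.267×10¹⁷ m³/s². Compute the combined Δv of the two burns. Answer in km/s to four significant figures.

r₁ = 69910 + 5594 = 75504 km = 7.5504×10⁷ m.
r₂ = 69910 + 824300 = 894210 km = 8.9421×10⁸ m.
Transfer ellipse a_t = (r₁ + r₂)/2 = 4.849×10⁸ m.
At r₁: circular v_c1 = √(μ/r₁) = 40960 m/s; transfer-perijove v_p = √[μ(2/r₁ − 1/a_t)] = 55630 m/s.
Δv₁ = v_p − v_c1 = 14670 m/s.
At r₂: circular v_c2 = √(μ/r₂) = 11900 m/s; transfer-apojove v_a = √[μ(2/r₂ − 1/a_t)] = 4697 m/s.
Δv₂ = v_c2 − v_a = 7206 m/s.
Total Δv = Δv₁ + Δv₂ = 21870 m/s = 21.87 km/s.

Δv_total ≈ 21.87 km/s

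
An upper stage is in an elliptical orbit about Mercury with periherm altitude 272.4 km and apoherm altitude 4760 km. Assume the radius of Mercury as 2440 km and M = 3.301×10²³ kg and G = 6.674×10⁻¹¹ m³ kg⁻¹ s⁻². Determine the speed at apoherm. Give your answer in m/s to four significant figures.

v ≈ 1294 m/s

μ = GM = 6.674×10⁻¹¹ × 3.301×10²³ = 2.203×10¹³ m³/s².
r_p = 2440 + 272.4 = 2712.4 km = 2.7124×10⁶ m.
r_a = 2440 + 4760 = 7200.0 km = 7.2000×10⁶ m.
Semi-major axis a = (r_p + r_a)/2 = 4956.2 km = 4.956×10⁶ m.
Vis-viva: v² = μ(2/r − 1/a) = 2.203×10¹³ × (2.778×10⁻⁷ − 2.018×10⁻⁷) = 1.675×10⁶ m²/s².
v = 1294 m/s.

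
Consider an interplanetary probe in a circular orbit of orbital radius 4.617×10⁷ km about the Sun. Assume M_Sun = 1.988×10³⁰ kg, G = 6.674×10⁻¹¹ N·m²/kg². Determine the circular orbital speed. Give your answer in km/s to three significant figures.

μ = GM = 6.674×10⁻¹¹ × 1.988×10³⁰ = 1.327×10²⁰ m³/s².
r = 4.617×10⁷ km = 4.617×10¹⁰ m.
For a circular orbit v = √(μ/r) = √(1.327×10²⁰ / 4.617×10¹⁰) = √(2.874×10⁹) = 53610 m/s.
That is 53.61 km/s.

v ≈ 53.6 km/s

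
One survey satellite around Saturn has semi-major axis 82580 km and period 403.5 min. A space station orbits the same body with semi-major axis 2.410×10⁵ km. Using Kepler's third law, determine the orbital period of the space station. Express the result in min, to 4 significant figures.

T₂ ≈ 2012 min

Kepler's third law: T² ∝ a³, so T₂ = T₁ (a₂/a₁)^(3/2).
a₂/a₁ = 2.918, (a₂/a₁)^(3/2) = 4.986.
T₂ = 403.5 × 4.986 = 2012 min.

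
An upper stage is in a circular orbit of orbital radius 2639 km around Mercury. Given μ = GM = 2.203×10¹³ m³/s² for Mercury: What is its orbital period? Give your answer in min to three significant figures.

T ≈ 95.6 min

r = 2639 km = 2.639×10⁶ m.
Kepler's third law: T = 2π√(r³/μ) = 2π√((2.639×10⁶)³ / 2.203×10¹³).
r³/μ = 8.343×10⁵ s², so T = 2π × 9.134×10² = 5.739×10³ s.
Converting: 5.739×10³ s ÷ 60.00 = 95.65 min.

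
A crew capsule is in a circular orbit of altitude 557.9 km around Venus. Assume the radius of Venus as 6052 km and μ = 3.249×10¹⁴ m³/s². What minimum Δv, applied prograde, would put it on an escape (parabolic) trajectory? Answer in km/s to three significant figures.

Δv ≈ 2.90 km/s

r = 6052 + 557.9 = 6609.9 km = 6.6099×10⁶ m.
Circular speed v_c = √(μ/r) = 7011 m/s.
Escape speed v_esc = √(2μ/r) = √2 × v_c = 9915 m/s.
Δv = v_esc − v_c = 2904 m/s = 2.904 km/s.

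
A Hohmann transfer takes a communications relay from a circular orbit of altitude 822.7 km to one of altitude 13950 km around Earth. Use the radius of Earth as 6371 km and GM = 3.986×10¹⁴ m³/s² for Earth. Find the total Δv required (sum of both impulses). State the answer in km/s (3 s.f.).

r₁ = 6371 + 822.7 = 7193.7 km = 7.1937×10⁶ m.
r₂ = 6371 + 13950 = 20321 km = 2.0321×10⁷ m.
Transfer ellipse a_t = (r₁ + r₂)/2 = 1.376×10⁷ m.
At r₁: circular v_c1 = √(μ/r₁) = 7444 m/s; transfer-perigee v_p = √[μ(2/r₁ − 1/a_t)] = 9047 m/s.
Δv₁ = v_p − v_c1 = 1603 m/s.
At r₂: circular v_c2 = √(μ/r₂) = 4429 m/s; transfer-apogee v_a = √[μ(2/r₂ − 1/a_t)] = 3203 m/s.
Δv₂ = v_c2 − v_a = 1226 m/s.
Total Δv = Δv₁ + Δv₂ = 2829 m/s = 2.829 km/s.

Δv_total ≈ 2.83 km/s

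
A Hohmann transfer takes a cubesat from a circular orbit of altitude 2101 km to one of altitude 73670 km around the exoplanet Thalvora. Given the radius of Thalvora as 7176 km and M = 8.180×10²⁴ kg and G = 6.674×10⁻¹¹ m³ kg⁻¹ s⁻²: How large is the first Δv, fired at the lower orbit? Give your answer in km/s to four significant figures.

μ = GM = 6.674×10⁻¹¹ × 8.180×10²⁴ = 5.459×10¹⁴ m³/s².
r₁ = 7176 + 2101 = 9277.0 km = 9.2770×10⁶ m.
r₂ = 7176 + 73670 = 80846 km = 8.0846×10⁷ m.
Transfer ellipse a_t = (r₁ + r₂)/2 = 4.506×10⁷ m.
At r₁: circular v_c1 = √(μ/r₁) = 7671 m/s; transfer-periapsis v_p = √[μ(2/r₁ − 1/a_t)] = 10280 m/s.
Δv₁ = v_p − v_c1 = 2604 m/s.
= 2.604 km/s.

Δv ≈ 2.604 km/s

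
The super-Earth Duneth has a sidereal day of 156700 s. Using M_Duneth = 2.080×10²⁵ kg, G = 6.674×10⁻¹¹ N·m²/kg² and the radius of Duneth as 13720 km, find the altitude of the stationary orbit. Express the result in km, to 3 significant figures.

h_sync ≈ 81500 km

μ = GM = 6.674×10⁻¹¹ × 2.080×10²⁵ = 1.388×10¹⁵ m³/s².
A synchronous orbit has period T, so by Kepler's third law a = (μT²/4π²)^(1/3).
μT²/4π² = 1.388×10¹⁵ × (1.567×10⁵)² / 39.48 = 8.634×10²³ m³.
a = 9.522×10⁷ m = 95223 km.
Altitude h = a − R = 95223 − 13720 = 81503 km.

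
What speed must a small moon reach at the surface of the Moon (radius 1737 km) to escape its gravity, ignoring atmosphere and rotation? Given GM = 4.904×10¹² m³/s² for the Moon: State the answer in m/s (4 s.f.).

v_esc ≈ 2376 m/s

r = R = 1.737×10⁶ m.
Escape speed v_esc = √(2μ/r) = √(2 × 4.904×10¹² / 1.737×10⁶) = √(5.647×10⁶) = 2376 m/s.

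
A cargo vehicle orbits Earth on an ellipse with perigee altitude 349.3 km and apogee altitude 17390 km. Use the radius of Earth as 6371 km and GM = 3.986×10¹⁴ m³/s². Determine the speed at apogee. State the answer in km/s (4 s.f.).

v ≈ 2.720 km/s

r_p = 6371 + 349.3 = 6720.3 km = 6.7203×10⁶ m.
r_a = 6371 + 17390 = 23761 km = 2.3761×10⁷ m.
Semi-major axis a = (r_p + r_a)/2 = 15241 km = 1.524×10⁷ m.
Vis-viva: v² = μ(2/r − 1/a) = 3.986×10¹⁴ × (8.417×10⁻⁸ − 6.561×10⁻⁸) = 7.397×10⁶ m²/s².
v = 2720 m/s = 2.720 km/s.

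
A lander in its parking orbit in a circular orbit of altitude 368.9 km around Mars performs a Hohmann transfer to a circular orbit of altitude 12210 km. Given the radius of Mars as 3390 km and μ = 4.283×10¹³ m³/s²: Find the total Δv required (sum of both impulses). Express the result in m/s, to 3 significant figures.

r₁ = 3390 + 368.9 = 3758.9 km = 3.7589×10⁶ m.
r₂ = 3390 + 12210 = 15600 km = 1.5600×10⁷ m.
Transfer ellipse a_t = (r₁ + r₂)/2 = 9.679×10⁶ m.
At r₁: circular v_c1 = √(μ/r₁) = 3376 m/s; transfer-periapsis v_p = √[μ(2/r₁ − 1/a_t)] = 4285 m/s.
Δv₁ = v_p − v_c1 = 909.8 m/s.
At r₂: circular v_c2 = √(μ/r₂) = 1657 m/s; transfer-apoapsis v_a = √[μ(2/r₂ − 1/a_t)] = 1033 m/s.
Δv₂ = v_c2 − v_a = 624.4 m/s.
Total Δv = Δv₁ + Δv₂ = 1534 m/s.

Δv_total ≈ 1530 m/s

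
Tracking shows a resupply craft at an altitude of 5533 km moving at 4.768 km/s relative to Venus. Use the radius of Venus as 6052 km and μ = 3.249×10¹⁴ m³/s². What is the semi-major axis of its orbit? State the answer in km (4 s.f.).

r = 6052 + 5533 = 11585 km = 1.158×10⁷ m.
Vis-viva rearranged: 1/a = 2/r − v²/μ = 1.726×10⁻⁷ − 6.997×10⁻⁸ = 1.027×10⁻⁷ m⁻¹.
a = 9.740×10⁶ m = 9740.4 km.

a ≈ 9740 km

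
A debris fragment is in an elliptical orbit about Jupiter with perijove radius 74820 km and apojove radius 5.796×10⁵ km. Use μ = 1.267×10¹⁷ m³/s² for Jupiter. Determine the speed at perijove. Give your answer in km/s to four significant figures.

Semi-major axis a = (r_p + r_a)/2 = 3.2721×10⁵ km = 3.272×10⁸ m.
Vis-viva: v² = μ(2/r − 1/a) = 1.267×10¹⁷ × (2.673×10⁻⁸ − 3.056×10⁻⁹) = 3.000×10⁹ m²/s².
v = 54770 m/s = 54.77 km/s.

v ≈ 54.77 km/s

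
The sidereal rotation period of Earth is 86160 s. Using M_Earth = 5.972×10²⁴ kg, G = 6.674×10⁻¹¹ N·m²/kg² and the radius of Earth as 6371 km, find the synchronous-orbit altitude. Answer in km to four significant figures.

μ = GM = 6.674×10⁻¹¹ × 5.972×10²⁴ = 3.986×10¹⁴ m³/s².
A synchronous orbit has period T, so by Kepler's third law a = (μT²/4π²)^(1/3).
μT²/4π² = 3.986×10¹⁴ × (8.616×10⁴)² / 39.48 = 7.495×10²² m³.
a = 4.216×10⁷ m = 42162 km.
Altitude h = a − R = 42162 − 6371 = 35791 km.

h_sync ≈ 35790 km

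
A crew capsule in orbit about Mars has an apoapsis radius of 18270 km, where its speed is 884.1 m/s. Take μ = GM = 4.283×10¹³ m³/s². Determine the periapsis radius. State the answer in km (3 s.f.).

periapsis radius ≈ 3660 km

r_a = 1.827×10⁷ m.
Specific energy ε = v²/2 − μ/r = -1.953×10⁶ J/kg, so a = −μ/(2ε) = 1.096×10⁷ m.
The apsides satisfy r_p + r_a = 2a, so the periapsis radius is 2a − r_a = 3.655×10⁶ m = 3655.2 km.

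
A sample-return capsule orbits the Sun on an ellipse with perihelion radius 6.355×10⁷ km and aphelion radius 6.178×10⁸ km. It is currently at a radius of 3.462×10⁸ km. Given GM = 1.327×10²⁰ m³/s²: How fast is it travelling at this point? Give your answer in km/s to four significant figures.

Semi-major axis a = (r_p + r_a)/2 = 3.4068×10⁸ km = 3.407×10¹¹ m.
Vis-viva: v² = μ(2/r − 1/a) = 1.327×10²⁰ × (5.777×10⁻¹² − 2.935×10⁻¹²) = 3.771×10⁸ m²/s².
v = 19420 m/s = 19.42 km/s.

v ≈ 19.42 km/s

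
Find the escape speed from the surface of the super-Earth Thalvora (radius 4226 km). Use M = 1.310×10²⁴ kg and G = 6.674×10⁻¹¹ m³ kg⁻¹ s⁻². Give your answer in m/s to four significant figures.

v_esc ≈ 6432 m/s

μ = GM = 6.674×10⁻¹¹ × 1.310×10²⁴ = 8.743×10¹³ m³/s².
r = R = 4.226×10⁶ m.
Escape speed v_esc = √(2μ/r) = √(2 × 8.743×10¹³ / 4.226×10⁶) = √(4.138×10⁷) = 6432 m/s.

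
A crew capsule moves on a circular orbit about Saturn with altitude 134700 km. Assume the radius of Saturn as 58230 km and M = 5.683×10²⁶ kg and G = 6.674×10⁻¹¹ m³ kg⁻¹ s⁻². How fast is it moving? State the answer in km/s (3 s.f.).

v ≈ 14.0 km/s

μ = GM = 6.674×10⁻¹¹ × 5.683×10²⁶ = 3.793×10¹⁶ m³/s².
r = 58230 + 134700 = 192930 km = 1.9293×10⁸ m.
For a circular orbit v = √(μ/r) = √(3.793×10¹⁶ / 1.929×10⁸) = √(1.966×10⁸) = 14020 m/s.
That is 14.02 km/s.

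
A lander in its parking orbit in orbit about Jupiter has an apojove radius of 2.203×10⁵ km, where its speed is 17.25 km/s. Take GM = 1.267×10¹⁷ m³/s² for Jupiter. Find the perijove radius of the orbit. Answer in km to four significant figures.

perijove radius ≈ 76880 km

r_a = 2.203×10⁸ m.
Specific energy ε = v²/2 − μ/r = -4.263×10⁸ J/kg, so a = −μ/(2ε) = 1.486×10⁸ m.
The apsides satisfy r_p + r_a = 2a, so the perijove radius is 2a − r_a = 7.688×10⁷ m = 76878 km.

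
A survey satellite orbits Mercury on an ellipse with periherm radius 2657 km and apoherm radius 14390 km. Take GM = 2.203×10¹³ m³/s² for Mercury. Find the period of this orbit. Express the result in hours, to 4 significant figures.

Semi-major axis a = (r_p + r_a)/2 = (2657.0 + 14390)/2 = 8523.5 km = 8.524×10⁶ m.
By Kepler's third law T = 2π√(a³/μ) = 2π × 5.302×10³ = 3.331×10⁴ s.
= 9.253 hours.

T ≈ 9.253 hours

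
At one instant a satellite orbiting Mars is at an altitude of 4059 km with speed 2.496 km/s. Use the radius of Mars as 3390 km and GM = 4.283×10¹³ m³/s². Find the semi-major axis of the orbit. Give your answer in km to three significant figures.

a ≈ 8130 km

r = 3390 + 4059 = 7449.0 km = 7.449×10⁶ m.
Vis-viva rearranged: 1/a = 2/r − v²/μ = 2.685×10⁻⁷ − 1.455×10⁻⁷ = 1.230×10⁻⁷ m⁻¹.
a = 8.128×10⁶ m = 8127.9 km.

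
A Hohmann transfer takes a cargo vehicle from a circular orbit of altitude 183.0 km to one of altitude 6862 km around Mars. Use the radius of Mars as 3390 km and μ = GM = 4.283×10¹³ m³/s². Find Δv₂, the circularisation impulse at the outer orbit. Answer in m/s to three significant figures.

Δv ≈ 574 m/s

r₁ = 3390 + 183.0 = 3573.0 km = 3.5730×10⁶ m.
r₂ = 3390 + 6862 = 10252 km = 1.0252×10⁷ m.
Transfer ellipse a_t = (r₁ + r₂)/2 = 6.912×10⁶ m.
At r₁: circular v_c1 = √(μ/r₁) = 3462 m/s; transfer-periapsis v_p = √[μ(2/r₁ − 1/a_t)] = 4216 m/s.
At r₂: circular v_c2 = √(μ/r₂) = 2044 m/s; transfer-apoapsis v_a = √[μ(2/r₂ − 1/a_t)] = 1469 m/s.
Δv₂ = v_c2 − v_a = 574.5 m/s.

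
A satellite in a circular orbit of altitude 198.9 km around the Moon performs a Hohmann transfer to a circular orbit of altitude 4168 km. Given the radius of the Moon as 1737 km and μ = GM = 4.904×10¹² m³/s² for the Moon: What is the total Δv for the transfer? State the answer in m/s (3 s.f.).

r₁ = 1737 + 198.9 = 1935.9 km = 1.9359×10⁶ m.
r₂ = 1737 + 4168 = 5905.0 km = 5.9050×10⁶ m.
Transfer ellipse a_t = (r₁ + r₂)/2 = 3.920×10⁶ m.
At r₁: circular v_c1 = √(μ/r₁) = 1592 m/s; transfer-perilune v_p = √[μ(2/r₁ − 1/a_t)] = 1953 m/s.
Δv₁ = v_p − v_c1 = 361.7 m/s.
At r₂: circular v_c2 = √(μ/r₂) = 911.3 m/s; transfer-apolune v_a = √[μ(2/r₂ − 1/a_t)] = 640.4 m/s.
Δv₂ = v_c2 − v_a = 270.9 m/s.
Total Δv = Δv₁ + Δv₂ = 632.7 m/s.

Δv_total ≈ 633 m/s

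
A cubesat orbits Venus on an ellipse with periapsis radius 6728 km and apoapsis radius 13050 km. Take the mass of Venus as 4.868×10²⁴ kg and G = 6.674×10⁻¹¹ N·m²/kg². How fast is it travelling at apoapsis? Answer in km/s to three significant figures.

μ = GM = 6.674×10⁻¹¹ × 4.868×10²⁴ = 3.249×10¹⁴ m³/s².
Semi-major axis a = (r_p + r_a)/2 = 9889.0 km = 9.889×10⁶ m.
Vis-viva: v² = μ(2/r − 1/a) = 3.249×10¹⁴ × (1.533×10⁻⁷ − 1.011×10⁻⁷) = 1.694×10⁷ m²/s².
v = 4116 m/s = 4.116 km/s.

v ≈ 4.12 km/s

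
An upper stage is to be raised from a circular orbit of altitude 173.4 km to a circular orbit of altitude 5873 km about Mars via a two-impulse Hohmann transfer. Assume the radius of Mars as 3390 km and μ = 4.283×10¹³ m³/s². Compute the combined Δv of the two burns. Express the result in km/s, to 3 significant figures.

Δv_total ≈ 1.25 km/s

r₁ = 3390 + 173.4 = 3563.4 km = 3.5634×10⁶ m.
r₂ = 3390 + 5873 = 9263.0 km = 9.2630×10⁶ m.
Transfer ellipse a_t = (r₁ + r₂)/2 = 6.413×10⁶ m.
At r₁: circular v_c1 = √(μ/r₁) = 3467 m/s; transfer-periapsis v_p = √[μ(2/r₁ − 1/a_t)] = 4167 m/s.
Δv₁ = v_p − v_c1 = 699.7 m/s.
At r₂: circular v_c2 = √(μ/r₂) = 2150 m/s; transfer-apoapsis v_a = √[μ(2/r₂ − 1/a_t)] = 1603 m/s.
Δv₂ = v_c2 − v_a = 547.4 m/s.
Total Δv = Δv₁ + Δv₂ = 1247 m/s = 1.247 km/s.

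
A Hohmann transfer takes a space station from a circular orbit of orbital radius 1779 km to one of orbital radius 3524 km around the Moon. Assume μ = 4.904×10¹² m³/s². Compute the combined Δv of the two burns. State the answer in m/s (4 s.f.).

r₁ = 1779 km = 1.779×10⁶ m.
r₂ = 3524 km = 3.524×10⁶ m.
Transfer ellipse a_t = (r₁ + r₂)/2 = 2.652×10⁶ m.
At r₁: circular v_c1 = √(μ/r₁) = 1660 m/s; transfer-perilune v_p = √[μ(2/r₁ − 1/a_t)] = 1914 m/s.
Δv₁ = v_p − v_c1 = 253.8 m/s.
At r₂: circular v_c2 = √(μ/r₂) = 1180 m/s; transfer-apolune v_a = √[μ(2/r₂ − 1/a_t)] = 966.3 m/s.
Δv₂ = v_c2 − v_a = 213.4 m/s.
Total Δv = Δv₁ + Δv₂ = 467.2 m/s.

Δv_total ≈ 467.2 m/s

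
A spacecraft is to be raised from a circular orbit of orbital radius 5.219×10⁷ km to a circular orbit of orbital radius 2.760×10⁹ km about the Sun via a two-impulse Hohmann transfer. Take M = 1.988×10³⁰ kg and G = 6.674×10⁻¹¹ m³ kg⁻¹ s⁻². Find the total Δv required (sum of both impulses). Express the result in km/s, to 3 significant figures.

μ = GM = 6.674×10⁻¹¹ × 1.988×10³⁰ = 1.327×10²⁰ m³/s².
r₁ = 5.219×10⁷ km = 5.219×10¹⁰ m.
r₂ = 2.760×10⁹ km = 2.760×10¹² m.
Transfer ellipse a_t = (r₁ + r₂)/2 = 1.406×10¹² m.
At r₁: circular v_c1 = √(μ/r₁) = 50420 m/s; transfer-perihelion v_p = √[μ(2/r₁ − 1/a_t)] = 70640 m/s.
Δv₁ = v_p − v_c1 = 20220 m/s.
At r₂: circular v_c2 = √(μ/r₂) = 6933 m/s; transfer-aphelion v_a = √[μ(2/r₂ − 1/a_t)] = 1336 m/s.
Δv₂ = v_c2 − v_a = 5598 m/s.
Total Δv = Δv₁ + Δv₂ = 25820 m/s = 25.82 km/s.

Δv_total ≈ 25.8 km/s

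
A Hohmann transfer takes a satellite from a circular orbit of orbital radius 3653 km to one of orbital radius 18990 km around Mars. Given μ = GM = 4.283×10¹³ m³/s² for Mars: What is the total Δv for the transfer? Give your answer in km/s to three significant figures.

Δv_total ≈ 1.66 km/s

r₁ = 3653 km = 3.653×10⁶ m.
r₂ = 18990 km = 1.899×10⁷ m.
Transfer ellipse a_t = (r₁ + r₂)/2 = 1.132×10⁷ m.
At r₁: circular v_c1 = √(μ/r₁) = 3424 m/s; transfer-periapsis v_p = √[μ(2/r₁ − 1/a_t)] = 4435 m/s.
Δv₁ = v_p − v_c1 = 1011 m/s.
At r₂: circular v_c2 = √(μ/r₂) = 1502 m/s; transfer-apoapsis v_a = √[μ(2/r₂ − 1/a_t)] = 853.1 m/s.
Δv₂ = v_c2 − v_a = 648.7 m/s.
Total Δv = Δv₁ + Δv₂ = 1659 m/s = 1.659 km/s.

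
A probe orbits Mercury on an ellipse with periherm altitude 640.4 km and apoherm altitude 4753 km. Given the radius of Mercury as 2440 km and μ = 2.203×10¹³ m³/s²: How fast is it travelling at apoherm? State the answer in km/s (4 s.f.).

v ≈ 1.355 km/s

r_p = 2440 + 640.4 = 3080.4 km = 3.0804×10⁶ m.
r_a = 2440 + 4753 = 7193.0 km = 7.1930×10⁶ m.
Semi-major axis a = (r_p + r_a)/2 = 5136.7 km = 5.137×10⁶ m.
Vis-viva: v² = μ(2/r − 1/a) = 2.203×10¹³ × (2.780×10⁻⁷ − 1.947×10⁻⁷) = 1.837×10⁶ m²/s².
v = 1355 m/s = 1.355 km/s.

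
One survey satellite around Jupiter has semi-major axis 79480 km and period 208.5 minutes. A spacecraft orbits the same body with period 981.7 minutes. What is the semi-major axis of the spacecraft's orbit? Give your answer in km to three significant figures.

Kepler's third law: a³ ∝ T², so a₂ = a₁ (T₂/T₁)^(2/3).
T₂/T₁ = 4.708, (T₂/T₁)^(2/3) = 2.809.
a₂ = 79480 × 2.809 = 2.233×10⁵ km.

a₂ ≈ 2.23×10⁵ km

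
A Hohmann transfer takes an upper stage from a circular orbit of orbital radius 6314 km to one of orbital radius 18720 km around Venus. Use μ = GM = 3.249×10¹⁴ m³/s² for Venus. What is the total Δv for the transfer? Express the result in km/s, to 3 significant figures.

Δv_total ≈ 2.81 km/s

r₁ = 6314 km = 6.314×10⁶ m.
r₂ = 18720 km = 1.872×10⁷ m.
Transfer ellipse a_t = (r₁ + r₂)/2 = 1.252×10⁷ m.
At r₁: circular v_c1 = √(μ/r₁) = 7173 m/s; transfer-periapsis v_p = √[μ(2/r₁ − 1/a_t)] = 8773 m/s.
Δv₁ = v_p − v_c1 = 1599 m/s.
At r₂: circular v_c2 = √(μ/r₂) = 4166 m/s; transfer-apoapsis v_a = √[μ(2/r₂ − 1/a_t)] = 2959 m/s.
Δv₂ = v_c2 − v_a = 1207 m/s.
Total Δv = Δv₁ + Δv₂ = 2806 m/s = 2.806 km/s.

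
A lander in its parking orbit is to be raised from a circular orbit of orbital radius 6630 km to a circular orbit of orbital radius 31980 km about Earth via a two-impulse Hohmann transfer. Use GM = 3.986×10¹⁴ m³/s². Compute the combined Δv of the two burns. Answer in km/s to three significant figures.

r₁ = 6630 km = 6.630×10⁶ m.
r₂ = 31980 km = 3.198×10⁷ m.
Transfer ellipse a_t = (r₁ + r₂)/2 = 1.930×10⁷ m.
At r₁: circular v_c1 = √(μ/r₁) = 7754 m/s; transfer-perigee v_p = √[μ(2/r₁ − 1/a_t)] = 9980 m/s.
Δv₁ = v_p − v_c1 = 2226 m/s.
At r₂: circular v_c2 = √(μ/r₂) = 3530 m/s; transfer-apogee v_a = √[μ(2/r₂ − 1/a_t)] = 2069 m/s.
Δv₂ = v_c2 − v_a = 1461 m/s.
Total Δv = Δv₁ + Δv₂ = 3687 m/s = 3.687 km/s.

Δv_total ≈ 3.69 km/s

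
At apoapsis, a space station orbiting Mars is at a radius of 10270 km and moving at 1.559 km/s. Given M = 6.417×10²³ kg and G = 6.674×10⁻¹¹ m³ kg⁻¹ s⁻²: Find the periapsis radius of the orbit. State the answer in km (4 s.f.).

periapsis radius ≈ 4224 km

μ = GM = 6.674×10⁻¹¹ × 6.417×10²³ = 4.283×10¹³ m³/s².
r_a = 1.027×10⁷ m.
Specific energy ε = v²/2 − μ/r = -2.955×10⁶ J/kg, so a = −μ/(2ε) = 7.247×10⁶ m.
The apsides satisfy r_p + r_a = 2a, so the periapsis radius is 2a − r_a = 4.224×10⁶ m = 4223.7 km.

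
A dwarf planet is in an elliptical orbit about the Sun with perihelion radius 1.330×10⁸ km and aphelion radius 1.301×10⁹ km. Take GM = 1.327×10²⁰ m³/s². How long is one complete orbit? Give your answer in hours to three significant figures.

T ≈ 92000 hours

Semi-major axis a = (r_p + r_a)/2 = (1.3300×10⁸ + 1.3010×10⁹)/2 = 7.1700×10⁸ km = 7.170×10¹¹ m.
By Kepler's third law T = 2π√(a³/μ) = 2π × 5.270×10⁷ = 3.311×10⁸ s.
= 91990 hours.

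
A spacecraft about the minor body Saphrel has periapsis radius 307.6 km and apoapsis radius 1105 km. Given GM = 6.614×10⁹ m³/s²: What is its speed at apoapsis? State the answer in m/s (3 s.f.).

Semi-major axis a = (r_p + r_a)/2 = 706.30 km = 7.063×10⁵ m.
Vis-viva: v² = μ(2/r − 1/a) = 6.614×10⁹ × (1.810×10⁻⁶ − 1.416×10⁻⁶) = 2.607×10³ m²/s².
v = 51.06 m/s.

v ≈ 51.1 m/s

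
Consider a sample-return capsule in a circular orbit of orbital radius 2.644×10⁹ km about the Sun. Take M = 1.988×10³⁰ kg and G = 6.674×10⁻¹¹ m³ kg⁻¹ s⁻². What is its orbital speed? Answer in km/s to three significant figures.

v ≈ 7.08 km/s

μ = GM = 6.674×10⁻¹¹ × 1.988×10³⁰ = 1.327×10²⁰ m³/s².
r = 2.644×10⁹ km = 2.644×10¹² m.
For a circular orbit v = √(μ/r) = √(1.327×10²⁰ / 2.644×10¹²) = √(5.018×10⁷) = 7084 m/s.
That is 7.084 km/s.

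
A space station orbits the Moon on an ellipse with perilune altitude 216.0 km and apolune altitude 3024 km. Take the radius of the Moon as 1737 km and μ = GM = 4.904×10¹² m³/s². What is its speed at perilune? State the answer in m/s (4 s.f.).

v ≈ 1887 m/s

r_p = 1737 + 216.0 = 1953.0 km = 1.9530×10⁶ m.
r_a = 1737 + 3024 = 4761.0 km = 4.7610×10⁶ m.
Semi-major axis a = (r_p + r_a)/2 = 3357.0 km = 3.357×10⁶ m.
Vis-viva: v² = μ(2/r − 1/a) = 4.904×10¹² × (1.024×10⁻⁶ − 2.979×10⁻⁷) = 3.561×10⁶ m²/s².
v = 1887 m/s.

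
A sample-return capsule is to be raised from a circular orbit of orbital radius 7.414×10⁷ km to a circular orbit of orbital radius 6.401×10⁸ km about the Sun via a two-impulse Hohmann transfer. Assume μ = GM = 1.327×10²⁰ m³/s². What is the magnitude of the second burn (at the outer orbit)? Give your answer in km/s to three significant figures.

r₁ = 7.414×10⁷ km = 7.414×10¹⁰ m.
r₂ = 6.401×10⁸ km = 6.401×10¹¹ m.
Transfer ellipse a_t = (r₁ + r₂)/2 = 3.571×10¹¹ m.
At r₁: circular v_c1 = √(μ/r₁) = 42310 m/s; transfer-perihelion v_p = √[μ(2/r₁ − 1/a_t)] = 56640 m/s.
At r₂: circular v_c2 = √(μ/r₂) = 14400 m/s; transfer-aphelion v_a = √[μ(2/r₂ − 1/a_t)] = 6560 m/s.
Δv₂ = v_c2 − v_a = 7838 m/s.
= 7.838 km/s.

Δv ≈ 7.84 km/s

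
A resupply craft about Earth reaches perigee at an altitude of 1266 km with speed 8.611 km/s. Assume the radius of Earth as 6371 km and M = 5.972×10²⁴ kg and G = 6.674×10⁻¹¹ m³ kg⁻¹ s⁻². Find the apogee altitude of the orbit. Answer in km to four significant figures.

μ = GM = 6.674×10⁻¹¹ × 5.972×10²⁴ = 3.986×10¹⁴ m³/s².
r_p = 6371 + 1266 = 7637.0 km = 7.637×10⁶ m.
Specific energy ε = v²/2 − μ/r = -1.511×10⁷ J/kg, so a = −μ/(2ε) = 1.318×10⁷ m.
The apsides satisfy r_p + r_a = 2a, so the apogee radius is 2a − r_p = 1.873×10⁷ m = 18733 km.
Apogee altitude = 18733 − 6371 = 12362 km.

apogee altitude ≈ 12360 km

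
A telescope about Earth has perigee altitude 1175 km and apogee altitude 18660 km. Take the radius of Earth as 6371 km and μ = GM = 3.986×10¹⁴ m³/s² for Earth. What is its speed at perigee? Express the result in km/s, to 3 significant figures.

r_p = 6371 + 1175 = 7546.0 km = 7.5460×10⁶ m.
r_a = 6371 + 18660 = 25031 km = 2.5031×10⁷ m.
Semi-major axis a = (r_p + r_a)/2 = 16288 km = 1.629×10⁷ m.
Vis-viva: v² = μ(2/r − 1/a) = 3.986×10¹⁴ × (2.650×10⁻⁷ − 6.139×10⁻⁸) = 8.117×10⁷ m²/s².
v = 9010 m/s = 9.010 km/s.

v ≈ 9.01 km/s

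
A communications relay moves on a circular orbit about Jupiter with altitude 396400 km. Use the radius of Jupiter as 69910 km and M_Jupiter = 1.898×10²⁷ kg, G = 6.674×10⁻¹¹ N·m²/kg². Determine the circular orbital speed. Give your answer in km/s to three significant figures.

v ≈ 16.5 km/s

μ = GM = 6.674×10⁻¹¹ × 1.898×10²⁷ = 1.267×10¹⁷ m³/s².
r = 69910 + 396400 = 466310 km = 4.6631×10⁸ m.
For a circular orbit v = √(μ/r) = √(1.267×10¹⁷ / 4.663×10⁸) = √(2.716×10⁸) = 16480 m/s.
That is 16.48 km/s.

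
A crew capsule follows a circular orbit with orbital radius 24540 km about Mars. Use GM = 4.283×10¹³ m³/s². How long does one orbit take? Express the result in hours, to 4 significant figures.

r = 24540 km = 2.454×10⁷ m.
Kepler's third law: T = 2π√(r³/μ) = 2π√((2.454×10⁷)³ / 4.283×10¹³).
r³/μ = 3.450×10⁸ s², so T = 2π × 1.858×10⁴ = 1.167×10⁵ s.
Converting: 1.167×10⁵ s ÷ 3600 = 32.42 hours.

T ≈ 32.42 hours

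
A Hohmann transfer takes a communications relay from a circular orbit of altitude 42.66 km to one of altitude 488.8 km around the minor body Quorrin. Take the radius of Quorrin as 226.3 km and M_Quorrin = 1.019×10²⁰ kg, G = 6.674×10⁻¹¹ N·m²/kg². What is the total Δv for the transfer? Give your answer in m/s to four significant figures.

μ = GM = 6.674×10⁻¹¹ × 1.019×10²⁰ = 6.801×10⁹ m³/s².
r₁ = 226.3 + 42.66 = 268.96 km = 2.6896×10⁵ m.
r₂ = 226.3 + 488.8 = 715.10 km = 7.1510×10⁵ m.
Transfer ellipse a_t = (r₁ + r₂)/2 = 4.920×10⁵ m.
At r₁: circular v_c1 = √(μ/r₁) = 159.0 m/s; transfer-periapsis v_p = √[μ(2/r₁ − 1/a_t)] = 191.7 m/s.
Δv₁ = v_p − v_c1 = 32.69 m/s.
At r₂: circular v_c2 = √(μ/r₂) = 97.52 m/s; transfer-apoapsis v_a = √[μ(2/r₂ − 1/a_t)] = 72.10 m/s.
Δv₂ = v_c2 − v_a = 25.42 m/s.
Total Δv = Δv₁ + Δv₂ = 58.11 m/s.

Δv_total ≈ 58.11 m/s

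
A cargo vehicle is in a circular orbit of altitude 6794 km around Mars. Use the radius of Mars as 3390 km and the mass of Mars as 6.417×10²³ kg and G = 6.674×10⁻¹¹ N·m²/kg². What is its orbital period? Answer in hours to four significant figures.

T ≈ 8.668 hours

μ = GM = 6.674×10⁻¹¹ × 6.417×10²³ = 4.283×10¹³ m³/s².
r = 3390 + 6794 = 10184 km = 1.0184×10⁷ m.
Kepler's third law: T = 2π√(r³/μ) = 2π√((1.018×10⁷)³ / 4.283×10¹³).
r³/μ = 2.466×10⁷ s², so T = 2π × 4.966×10³ = 3.120×10⁴ s.
Converting: 3.120×10⁴ s ÷ 3600 = 8.668 hours.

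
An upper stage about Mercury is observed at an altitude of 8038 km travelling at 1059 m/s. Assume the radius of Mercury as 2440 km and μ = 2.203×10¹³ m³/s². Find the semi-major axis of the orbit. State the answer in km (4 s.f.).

r = 2440 + 8038 = 10478 km = 1.048×10⁷ m.
Specific orbital energy ε = v²/2 − μ/r = (1059)²/2 − 2.203×10¹³/1.048×10⁷ = -1.542×10⁶ J/kg.
Since ε = −μ/(2a), a = −μ/(2ε) = 7.144×10⁶ m = 7144.4 km.

a ≈ 7144 km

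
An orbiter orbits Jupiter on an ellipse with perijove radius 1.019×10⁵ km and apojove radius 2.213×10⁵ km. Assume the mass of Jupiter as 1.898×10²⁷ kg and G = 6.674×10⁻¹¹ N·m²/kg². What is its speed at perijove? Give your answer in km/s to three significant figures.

μ = GM = 6.674×10⁻¹¹ × 1.898×10²⁷ = 1.267×10¹⁷ m³/s².
Semi-major axis a = (r_p + r_a)/2 = 1.6160×10⁵ km = 1.616×10⁸ m.
Vis-viva: v² = μ(2/r − 1/a) = 1.267×10¹⁷ × (1.963×10⁻⁸ − 6.188×10⁻⁹) = 1.702×10⁹ m²/s².
v = 41260 m/s = 41.26 km/s.

v ≈ 41.3 km/s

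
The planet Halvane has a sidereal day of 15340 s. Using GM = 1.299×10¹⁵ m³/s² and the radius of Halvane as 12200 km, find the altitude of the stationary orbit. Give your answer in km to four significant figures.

h_sync ≈ 7583 km

A synchronous orbit has period T, so by Kepler's third law a = (μT²/4π²)^(1/3).
μT²/4π² = 1.299×10¹⁵ × (1.534×10⁴)² / 39.48 = 7.743×10²¹ m³.
a = 1.978×10⁷ m = 19783 km.
Altitude h = a − R = 19783 − 12200 = 7583.4 km.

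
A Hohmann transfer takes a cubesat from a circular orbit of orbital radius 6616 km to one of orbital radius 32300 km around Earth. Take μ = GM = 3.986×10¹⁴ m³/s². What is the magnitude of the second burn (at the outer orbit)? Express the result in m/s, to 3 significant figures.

Δv ≈ 1460 m/s

r₁ = 6616 km = 6.616×10⁶ m.
r₂ = 32300 km = 3.230×10⁷ m.
Transfer ellipse a_t = (r₁ + r₂)/2 = 1.946×10⁷ m.
At r₁: circular v_c1 = √(μ/r₁) = 7762 m/s; transfer-perigee v_p = √[μ(2/r₁ − 1/a_t)] = 10000 m/s.
At r₂: circular v_c2 = √(μ/r₂) = 3513 m/s; transfer-apogee v_a = √[μ(2/r₂ − 1/a_t)] = 2048 m/s.
Δv₂ = v_c2 − v_a = 1465 m/s.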